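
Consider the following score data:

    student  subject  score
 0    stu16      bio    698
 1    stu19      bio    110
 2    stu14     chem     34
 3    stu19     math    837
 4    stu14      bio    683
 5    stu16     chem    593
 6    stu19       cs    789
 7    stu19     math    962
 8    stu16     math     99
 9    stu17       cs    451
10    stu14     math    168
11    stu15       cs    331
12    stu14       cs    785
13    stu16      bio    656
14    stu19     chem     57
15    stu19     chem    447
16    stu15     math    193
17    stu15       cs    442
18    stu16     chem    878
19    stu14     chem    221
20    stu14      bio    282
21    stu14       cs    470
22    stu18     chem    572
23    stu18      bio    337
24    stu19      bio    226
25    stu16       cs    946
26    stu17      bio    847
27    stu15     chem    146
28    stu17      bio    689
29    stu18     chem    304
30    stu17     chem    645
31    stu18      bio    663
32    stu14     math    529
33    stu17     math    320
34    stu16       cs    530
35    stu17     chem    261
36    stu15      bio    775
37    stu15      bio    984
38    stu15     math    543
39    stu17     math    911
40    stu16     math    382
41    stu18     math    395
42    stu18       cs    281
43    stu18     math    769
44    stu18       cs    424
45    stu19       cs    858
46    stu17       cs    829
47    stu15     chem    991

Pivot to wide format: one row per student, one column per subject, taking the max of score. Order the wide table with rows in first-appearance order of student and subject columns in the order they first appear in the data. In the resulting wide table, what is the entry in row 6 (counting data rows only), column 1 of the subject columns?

663

With rows in first-appearance order of student, row 6 is student=stu18. subject columns in first-appearance order: bio, chem, math, cs; column 1 is bio.
Long rows with student=stu18, subject=bio: max(337, 663) = 663.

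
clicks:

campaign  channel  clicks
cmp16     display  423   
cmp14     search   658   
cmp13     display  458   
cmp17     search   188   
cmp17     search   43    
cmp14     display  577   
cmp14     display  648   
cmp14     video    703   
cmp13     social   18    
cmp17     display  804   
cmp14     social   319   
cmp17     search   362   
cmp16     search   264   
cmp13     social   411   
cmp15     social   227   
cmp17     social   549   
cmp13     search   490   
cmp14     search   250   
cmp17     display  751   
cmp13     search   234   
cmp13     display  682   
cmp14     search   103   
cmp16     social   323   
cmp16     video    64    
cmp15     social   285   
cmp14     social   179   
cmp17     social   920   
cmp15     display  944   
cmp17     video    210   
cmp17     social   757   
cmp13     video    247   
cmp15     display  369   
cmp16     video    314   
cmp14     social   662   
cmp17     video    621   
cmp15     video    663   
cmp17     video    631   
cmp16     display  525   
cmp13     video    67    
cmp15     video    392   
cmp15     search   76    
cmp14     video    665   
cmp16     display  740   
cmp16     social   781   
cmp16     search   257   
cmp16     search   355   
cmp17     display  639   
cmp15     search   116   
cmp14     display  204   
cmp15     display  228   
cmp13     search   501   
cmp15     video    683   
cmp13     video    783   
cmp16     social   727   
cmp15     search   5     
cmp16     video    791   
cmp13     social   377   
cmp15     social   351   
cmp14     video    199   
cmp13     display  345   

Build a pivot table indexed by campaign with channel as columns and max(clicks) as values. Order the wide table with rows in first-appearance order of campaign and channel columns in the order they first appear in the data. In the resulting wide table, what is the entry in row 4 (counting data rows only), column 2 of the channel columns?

With rows in first-appearance order of campaign, row 4 is campaign=cmp17. channel columns in first-appearance order: display, search, video, social; column 2 is search.
Long rows with campaign=cmp17, channel=search: max(188, 43, 362) = 362.

362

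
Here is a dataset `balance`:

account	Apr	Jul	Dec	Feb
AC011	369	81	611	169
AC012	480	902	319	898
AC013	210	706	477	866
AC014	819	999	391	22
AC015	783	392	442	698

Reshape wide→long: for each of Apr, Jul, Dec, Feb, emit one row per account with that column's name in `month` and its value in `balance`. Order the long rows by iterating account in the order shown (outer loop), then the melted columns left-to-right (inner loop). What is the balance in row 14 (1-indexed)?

999

20 rows total (5 × 4). Row 14: index ⌊(14-1)/4⌋ = 3 into account → AC014; (14-1) mod 4 = 1 into the melted columns → Jul.
So row 14 is (AC014, Jul, 999); balance = 999.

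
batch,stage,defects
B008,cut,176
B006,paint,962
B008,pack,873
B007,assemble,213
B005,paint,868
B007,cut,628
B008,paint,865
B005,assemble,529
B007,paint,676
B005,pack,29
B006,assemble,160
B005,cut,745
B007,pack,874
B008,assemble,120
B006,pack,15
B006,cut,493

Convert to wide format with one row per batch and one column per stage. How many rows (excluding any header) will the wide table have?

4

4 distinct batch values → 4 rows.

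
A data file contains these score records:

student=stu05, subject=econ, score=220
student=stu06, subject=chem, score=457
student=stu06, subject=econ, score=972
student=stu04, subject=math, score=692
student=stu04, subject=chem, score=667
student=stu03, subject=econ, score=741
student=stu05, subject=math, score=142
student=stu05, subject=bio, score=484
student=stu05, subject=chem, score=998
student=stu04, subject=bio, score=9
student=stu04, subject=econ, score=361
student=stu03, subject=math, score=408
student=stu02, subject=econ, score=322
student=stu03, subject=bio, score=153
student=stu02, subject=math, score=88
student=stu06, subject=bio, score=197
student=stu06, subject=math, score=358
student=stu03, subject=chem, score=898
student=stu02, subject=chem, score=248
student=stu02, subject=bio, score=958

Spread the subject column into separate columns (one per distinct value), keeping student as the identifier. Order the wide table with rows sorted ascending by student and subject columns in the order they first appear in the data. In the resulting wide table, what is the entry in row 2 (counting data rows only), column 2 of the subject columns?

898

With rows sorted ascending by student, row 2 is student=stu03. subject columns in first-appearance order: econ, chem, math, bio; column 2 is chem.
Long rows with student=stu03, subject=chem: score = 898.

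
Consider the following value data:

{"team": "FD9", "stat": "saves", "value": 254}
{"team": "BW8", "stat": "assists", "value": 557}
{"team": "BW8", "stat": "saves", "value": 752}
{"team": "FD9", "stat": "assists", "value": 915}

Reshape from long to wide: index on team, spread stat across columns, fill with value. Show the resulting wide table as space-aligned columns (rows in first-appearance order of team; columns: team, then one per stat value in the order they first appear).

team  saves  assists
FD9   254    915    
BW8   752    557    

Columns: team plus the 2 distinct stat values (saves, assists).
For example, row FD9 column saves takes value=254 from the long row (FD9, saves).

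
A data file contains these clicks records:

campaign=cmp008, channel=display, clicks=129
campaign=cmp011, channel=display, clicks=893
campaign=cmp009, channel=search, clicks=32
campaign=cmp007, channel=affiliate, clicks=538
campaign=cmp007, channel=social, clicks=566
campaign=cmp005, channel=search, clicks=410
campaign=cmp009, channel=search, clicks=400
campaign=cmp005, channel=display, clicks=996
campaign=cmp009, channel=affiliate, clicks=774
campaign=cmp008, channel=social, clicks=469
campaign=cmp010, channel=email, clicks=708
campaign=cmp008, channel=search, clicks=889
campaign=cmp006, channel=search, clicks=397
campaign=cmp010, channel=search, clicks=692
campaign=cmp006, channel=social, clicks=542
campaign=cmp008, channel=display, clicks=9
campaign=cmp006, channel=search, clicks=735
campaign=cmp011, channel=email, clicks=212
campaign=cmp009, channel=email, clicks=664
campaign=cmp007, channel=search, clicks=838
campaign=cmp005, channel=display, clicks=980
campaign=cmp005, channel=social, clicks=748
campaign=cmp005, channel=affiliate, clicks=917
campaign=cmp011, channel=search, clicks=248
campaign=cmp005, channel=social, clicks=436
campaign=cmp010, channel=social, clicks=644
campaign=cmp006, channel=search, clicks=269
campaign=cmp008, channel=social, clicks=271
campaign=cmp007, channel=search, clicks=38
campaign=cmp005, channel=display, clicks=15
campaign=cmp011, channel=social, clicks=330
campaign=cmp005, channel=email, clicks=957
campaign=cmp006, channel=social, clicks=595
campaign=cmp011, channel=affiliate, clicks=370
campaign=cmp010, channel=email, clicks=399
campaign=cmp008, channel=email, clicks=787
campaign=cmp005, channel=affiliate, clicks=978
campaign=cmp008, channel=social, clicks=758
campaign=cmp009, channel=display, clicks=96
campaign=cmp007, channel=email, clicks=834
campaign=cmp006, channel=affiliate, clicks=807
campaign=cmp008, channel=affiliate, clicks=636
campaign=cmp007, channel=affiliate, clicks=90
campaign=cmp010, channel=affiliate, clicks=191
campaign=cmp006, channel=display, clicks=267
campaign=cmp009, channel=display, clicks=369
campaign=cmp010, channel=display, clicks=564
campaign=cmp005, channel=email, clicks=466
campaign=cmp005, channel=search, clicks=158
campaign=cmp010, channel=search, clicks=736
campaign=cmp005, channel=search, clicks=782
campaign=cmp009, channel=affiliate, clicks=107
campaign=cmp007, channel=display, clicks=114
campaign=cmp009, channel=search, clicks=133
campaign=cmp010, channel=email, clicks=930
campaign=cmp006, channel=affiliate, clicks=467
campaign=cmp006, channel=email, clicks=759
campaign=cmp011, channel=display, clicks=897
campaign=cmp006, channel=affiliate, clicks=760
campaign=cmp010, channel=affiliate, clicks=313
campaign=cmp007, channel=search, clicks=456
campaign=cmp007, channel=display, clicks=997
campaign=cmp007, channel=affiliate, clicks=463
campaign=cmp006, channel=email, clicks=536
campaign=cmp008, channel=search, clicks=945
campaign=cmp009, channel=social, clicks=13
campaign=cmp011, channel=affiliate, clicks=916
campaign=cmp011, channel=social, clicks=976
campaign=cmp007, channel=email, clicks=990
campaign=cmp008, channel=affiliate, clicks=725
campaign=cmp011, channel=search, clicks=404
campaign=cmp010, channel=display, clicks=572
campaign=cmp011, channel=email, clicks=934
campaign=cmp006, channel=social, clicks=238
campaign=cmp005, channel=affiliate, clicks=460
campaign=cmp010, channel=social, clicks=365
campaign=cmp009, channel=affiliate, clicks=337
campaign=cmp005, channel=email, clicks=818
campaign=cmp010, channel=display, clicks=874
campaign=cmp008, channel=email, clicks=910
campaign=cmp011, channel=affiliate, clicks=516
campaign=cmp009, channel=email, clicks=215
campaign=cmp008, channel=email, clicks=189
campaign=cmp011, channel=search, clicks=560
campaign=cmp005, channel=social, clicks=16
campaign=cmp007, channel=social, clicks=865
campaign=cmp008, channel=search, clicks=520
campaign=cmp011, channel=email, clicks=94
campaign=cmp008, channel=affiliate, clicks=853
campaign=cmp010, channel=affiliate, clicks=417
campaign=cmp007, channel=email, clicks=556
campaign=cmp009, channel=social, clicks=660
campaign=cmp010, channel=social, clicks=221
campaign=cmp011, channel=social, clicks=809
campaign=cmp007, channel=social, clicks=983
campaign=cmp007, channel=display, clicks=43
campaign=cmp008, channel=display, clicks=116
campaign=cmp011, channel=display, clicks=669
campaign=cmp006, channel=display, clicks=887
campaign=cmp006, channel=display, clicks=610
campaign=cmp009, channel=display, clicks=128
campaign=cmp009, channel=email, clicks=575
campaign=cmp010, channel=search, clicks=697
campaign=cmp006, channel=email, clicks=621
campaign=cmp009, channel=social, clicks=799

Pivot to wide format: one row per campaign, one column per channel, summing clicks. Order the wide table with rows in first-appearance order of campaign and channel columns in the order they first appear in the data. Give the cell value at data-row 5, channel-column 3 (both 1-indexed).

With rows in first-appearance order of campaign, row 5 is campaign=cmp005. channel columns in first-appearance order: display, search, affiliate, social, email; column 3 is affiliate.
Long rows with campaign=cmp005, channel=affiliate: 917 + 978 + 460 = 2355.

2355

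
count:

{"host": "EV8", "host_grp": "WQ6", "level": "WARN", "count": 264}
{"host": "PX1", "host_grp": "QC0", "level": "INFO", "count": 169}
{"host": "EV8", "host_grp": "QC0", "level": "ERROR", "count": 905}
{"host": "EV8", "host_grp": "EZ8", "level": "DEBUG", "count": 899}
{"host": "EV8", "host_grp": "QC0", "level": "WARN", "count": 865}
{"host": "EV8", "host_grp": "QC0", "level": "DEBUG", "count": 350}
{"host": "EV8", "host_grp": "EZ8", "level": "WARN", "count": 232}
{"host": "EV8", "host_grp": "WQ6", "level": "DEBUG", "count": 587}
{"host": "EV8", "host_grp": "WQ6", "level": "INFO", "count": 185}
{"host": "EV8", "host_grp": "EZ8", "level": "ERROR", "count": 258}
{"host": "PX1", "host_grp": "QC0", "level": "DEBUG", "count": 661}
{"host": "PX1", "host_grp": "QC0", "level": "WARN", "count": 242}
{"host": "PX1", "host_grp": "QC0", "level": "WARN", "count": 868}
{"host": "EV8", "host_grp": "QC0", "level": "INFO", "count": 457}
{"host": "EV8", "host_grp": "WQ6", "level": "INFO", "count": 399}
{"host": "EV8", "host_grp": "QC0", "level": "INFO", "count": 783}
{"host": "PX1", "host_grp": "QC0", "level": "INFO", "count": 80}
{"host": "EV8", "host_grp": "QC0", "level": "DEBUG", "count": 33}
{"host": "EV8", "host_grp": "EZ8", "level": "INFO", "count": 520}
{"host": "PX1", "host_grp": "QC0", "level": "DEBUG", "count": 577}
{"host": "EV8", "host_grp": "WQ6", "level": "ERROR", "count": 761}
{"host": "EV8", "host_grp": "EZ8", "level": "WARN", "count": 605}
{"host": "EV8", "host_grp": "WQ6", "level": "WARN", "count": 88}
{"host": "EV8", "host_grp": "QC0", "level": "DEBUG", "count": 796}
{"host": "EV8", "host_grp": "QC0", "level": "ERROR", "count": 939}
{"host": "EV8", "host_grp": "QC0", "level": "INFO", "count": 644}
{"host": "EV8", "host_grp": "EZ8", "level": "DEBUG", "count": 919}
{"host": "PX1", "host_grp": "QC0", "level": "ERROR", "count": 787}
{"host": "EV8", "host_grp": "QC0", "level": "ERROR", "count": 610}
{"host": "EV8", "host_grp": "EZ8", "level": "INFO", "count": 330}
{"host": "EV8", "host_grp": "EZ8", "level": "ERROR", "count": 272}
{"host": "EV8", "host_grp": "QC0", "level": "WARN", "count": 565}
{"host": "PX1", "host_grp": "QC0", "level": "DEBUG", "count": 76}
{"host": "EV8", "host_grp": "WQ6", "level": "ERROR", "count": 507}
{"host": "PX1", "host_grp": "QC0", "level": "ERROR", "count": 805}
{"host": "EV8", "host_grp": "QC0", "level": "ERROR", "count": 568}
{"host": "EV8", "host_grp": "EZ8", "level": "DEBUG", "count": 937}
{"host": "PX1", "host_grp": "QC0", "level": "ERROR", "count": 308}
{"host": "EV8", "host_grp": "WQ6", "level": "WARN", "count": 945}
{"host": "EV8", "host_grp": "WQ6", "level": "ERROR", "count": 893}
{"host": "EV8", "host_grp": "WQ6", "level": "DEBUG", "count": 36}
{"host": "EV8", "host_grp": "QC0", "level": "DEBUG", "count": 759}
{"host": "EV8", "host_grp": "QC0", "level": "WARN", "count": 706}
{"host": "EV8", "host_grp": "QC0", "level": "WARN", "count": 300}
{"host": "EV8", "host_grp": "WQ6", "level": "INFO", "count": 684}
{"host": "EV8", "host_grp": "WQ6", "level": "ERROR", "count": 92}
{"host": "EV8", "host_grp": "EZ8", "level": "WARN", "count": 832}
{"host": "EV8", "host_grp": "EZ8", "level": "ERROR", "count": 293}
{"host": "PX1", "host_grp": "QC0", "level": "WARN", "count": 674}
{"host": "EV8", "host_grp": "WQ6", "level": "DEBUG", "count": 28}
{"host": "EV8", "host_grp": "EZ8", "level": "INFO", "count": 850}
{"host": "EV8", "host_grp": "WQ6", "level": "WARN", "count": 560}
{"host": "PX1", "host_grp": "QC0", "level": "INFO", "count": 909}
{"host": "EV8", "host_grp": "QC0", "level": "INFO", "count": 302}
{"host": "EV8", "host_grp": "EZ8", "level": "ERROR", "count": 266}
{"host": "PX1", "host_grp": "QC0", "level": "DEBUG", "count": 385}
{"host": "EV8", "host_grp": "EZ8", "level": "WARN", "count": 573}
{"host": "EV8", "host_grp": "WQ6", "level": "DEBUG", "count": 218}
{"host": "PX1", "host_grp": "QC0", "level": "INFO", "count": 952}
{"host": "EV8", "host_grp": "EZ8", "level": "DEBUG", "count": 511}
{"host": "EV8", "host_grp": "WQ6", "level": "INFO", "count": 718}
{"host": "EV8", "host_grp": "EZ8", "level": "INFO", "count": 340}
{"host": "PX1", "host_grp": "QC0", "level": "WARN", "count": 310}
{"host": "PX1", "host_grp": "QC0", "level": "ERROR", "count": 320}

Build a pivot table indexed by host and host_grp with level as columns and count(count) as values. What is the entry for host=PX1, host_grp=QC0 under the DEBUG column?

Rows with host=PX1, host_grp=QC0 and level=DEBUG: count values are 661, 577, 76, 385.
4 rows match — count = 4.

4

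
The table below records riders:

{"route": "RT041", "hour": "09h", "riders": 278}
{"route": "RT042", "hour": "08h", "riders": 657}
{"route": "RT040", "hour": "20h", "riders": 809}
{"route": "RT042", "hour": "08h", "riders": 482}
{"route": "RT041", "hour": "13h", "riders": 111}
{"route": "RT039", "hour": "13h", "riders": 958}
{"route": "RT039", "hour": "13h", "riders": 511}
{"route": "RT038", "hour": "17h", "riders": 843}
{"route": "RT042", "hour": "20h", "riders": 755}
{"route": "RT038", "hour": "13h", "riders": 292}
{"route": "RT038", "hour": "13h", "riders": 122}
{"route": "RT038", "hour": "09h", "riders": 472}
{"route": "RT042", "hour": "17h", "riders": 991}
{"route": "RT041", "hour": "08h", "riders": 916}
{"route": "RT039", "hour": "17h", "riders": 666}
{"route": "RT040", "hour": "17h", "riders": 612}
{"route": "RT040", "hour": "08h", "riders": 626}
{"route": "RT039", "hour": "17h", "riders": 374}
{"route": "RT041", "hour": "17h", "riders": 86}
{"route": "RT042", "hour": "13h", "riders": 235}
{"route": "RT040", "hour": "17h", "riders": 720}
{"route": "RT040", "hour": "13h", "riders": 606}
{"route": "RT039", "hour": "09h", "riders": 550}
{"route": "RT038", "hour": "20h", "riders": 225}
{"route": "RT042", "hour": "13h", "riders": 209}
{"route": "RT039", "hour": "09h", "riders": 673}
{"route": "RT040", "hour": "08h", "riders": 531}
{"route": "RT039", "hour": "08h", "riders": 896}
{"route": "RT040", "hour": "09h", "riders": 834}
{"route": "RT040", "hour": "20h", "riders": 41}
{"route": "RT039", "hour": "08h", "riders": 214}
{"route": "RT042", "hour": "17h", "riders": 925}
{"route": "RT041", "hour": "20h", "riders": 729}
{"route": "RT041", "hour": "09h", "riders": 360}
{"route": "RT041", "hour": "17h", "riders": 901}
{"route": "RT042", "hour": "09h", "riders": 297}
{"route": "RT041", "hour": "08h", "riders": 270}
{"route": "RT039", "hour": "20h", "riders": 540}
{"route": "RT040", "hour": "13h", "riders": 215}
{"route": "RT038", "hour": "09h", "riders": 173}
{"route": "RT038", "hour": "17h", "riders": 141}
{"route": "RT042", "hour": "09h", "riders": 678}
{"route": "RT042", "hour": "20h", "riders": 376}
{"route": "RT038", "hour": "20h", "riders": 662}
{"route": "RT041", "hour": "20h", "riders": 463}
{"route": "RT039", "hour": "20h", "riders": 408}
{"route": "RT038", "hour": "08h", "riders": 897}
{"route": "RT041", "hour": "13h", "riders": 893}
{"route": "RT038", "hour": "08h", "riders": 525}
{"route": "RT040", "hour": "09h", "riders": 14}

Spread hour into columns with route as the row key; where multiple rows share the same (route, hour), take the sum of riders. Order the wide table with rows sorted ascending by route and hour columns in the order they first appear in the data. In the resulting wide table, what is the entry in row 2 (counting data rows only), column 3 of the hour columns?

948

With rows sorted ascending by route, row 2 is route=RT039. hour columns in first-appearance order: 09h, 08h, 20h, 13h, 17h; column 3 is 20h.
Long rows with route=RT039, hour=20h: 540 + 408 = 948.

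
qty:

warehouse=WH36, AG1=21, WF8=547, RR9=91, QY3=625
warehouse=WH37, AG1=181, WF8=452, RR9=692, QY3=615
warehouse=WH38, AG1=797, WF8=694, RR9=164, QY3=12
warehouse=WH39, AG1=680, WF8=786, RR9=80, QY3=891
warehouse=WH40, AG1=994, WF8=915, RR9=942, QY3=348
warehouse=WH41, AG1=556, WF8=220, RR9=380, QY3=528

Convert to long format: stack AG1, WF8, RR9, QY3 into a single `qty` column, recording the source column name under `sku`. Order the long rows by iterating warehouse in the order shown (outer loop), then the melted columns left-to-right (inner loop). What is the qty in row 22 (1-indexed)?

24 rows total (6 × 4). Row 22: index ⌊(22-1)/4⌋ = 5 into warehouse → WH41; (22-1) mod 4 = 1 into the melted columns → WF8.
So row 22 is (WH41, WF8, 220); qty = 220.

220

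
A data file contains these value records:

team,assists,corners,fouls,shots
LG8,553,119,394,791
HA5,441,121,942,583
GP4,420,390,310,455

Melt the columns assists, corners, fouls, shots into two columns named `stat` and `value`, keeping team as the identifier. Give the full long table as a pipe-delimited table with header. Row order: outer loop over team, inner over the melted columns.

| team | stat | value |
| LG8 | assists | 553 |
| LG8 | corners | 119 |
| LG8 | fouls | 394 |
| LG8 | shots | 791 |
| HA5 | assists | 441 |
| HA5 | corners | 121 |
| HA5 | fouls | 942 |
| HA5 | shots | 583 |
| GP4 | assists | 420 |
| GP4 | corners | 390 |
| GP4 | fouls | 310 |
| GP4 | shots | 455 |

Each (team, column) pair becomes one row: 3 × 4 = 12 rows.
For example, (LG8, assists) → value=553.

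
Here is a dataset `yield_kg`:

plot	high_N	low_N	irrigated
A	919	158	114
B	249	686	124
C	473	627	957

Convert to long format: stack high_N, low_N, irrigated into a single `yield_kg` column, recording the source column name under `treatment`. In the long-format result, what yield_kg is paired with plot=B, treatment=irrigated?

124

Unpivoting turns each (plot, wide-column) pair into one long row.
The wide cell at row B, column irrigated holds 124, so the long row (B, irrigated) has yield_kg=124.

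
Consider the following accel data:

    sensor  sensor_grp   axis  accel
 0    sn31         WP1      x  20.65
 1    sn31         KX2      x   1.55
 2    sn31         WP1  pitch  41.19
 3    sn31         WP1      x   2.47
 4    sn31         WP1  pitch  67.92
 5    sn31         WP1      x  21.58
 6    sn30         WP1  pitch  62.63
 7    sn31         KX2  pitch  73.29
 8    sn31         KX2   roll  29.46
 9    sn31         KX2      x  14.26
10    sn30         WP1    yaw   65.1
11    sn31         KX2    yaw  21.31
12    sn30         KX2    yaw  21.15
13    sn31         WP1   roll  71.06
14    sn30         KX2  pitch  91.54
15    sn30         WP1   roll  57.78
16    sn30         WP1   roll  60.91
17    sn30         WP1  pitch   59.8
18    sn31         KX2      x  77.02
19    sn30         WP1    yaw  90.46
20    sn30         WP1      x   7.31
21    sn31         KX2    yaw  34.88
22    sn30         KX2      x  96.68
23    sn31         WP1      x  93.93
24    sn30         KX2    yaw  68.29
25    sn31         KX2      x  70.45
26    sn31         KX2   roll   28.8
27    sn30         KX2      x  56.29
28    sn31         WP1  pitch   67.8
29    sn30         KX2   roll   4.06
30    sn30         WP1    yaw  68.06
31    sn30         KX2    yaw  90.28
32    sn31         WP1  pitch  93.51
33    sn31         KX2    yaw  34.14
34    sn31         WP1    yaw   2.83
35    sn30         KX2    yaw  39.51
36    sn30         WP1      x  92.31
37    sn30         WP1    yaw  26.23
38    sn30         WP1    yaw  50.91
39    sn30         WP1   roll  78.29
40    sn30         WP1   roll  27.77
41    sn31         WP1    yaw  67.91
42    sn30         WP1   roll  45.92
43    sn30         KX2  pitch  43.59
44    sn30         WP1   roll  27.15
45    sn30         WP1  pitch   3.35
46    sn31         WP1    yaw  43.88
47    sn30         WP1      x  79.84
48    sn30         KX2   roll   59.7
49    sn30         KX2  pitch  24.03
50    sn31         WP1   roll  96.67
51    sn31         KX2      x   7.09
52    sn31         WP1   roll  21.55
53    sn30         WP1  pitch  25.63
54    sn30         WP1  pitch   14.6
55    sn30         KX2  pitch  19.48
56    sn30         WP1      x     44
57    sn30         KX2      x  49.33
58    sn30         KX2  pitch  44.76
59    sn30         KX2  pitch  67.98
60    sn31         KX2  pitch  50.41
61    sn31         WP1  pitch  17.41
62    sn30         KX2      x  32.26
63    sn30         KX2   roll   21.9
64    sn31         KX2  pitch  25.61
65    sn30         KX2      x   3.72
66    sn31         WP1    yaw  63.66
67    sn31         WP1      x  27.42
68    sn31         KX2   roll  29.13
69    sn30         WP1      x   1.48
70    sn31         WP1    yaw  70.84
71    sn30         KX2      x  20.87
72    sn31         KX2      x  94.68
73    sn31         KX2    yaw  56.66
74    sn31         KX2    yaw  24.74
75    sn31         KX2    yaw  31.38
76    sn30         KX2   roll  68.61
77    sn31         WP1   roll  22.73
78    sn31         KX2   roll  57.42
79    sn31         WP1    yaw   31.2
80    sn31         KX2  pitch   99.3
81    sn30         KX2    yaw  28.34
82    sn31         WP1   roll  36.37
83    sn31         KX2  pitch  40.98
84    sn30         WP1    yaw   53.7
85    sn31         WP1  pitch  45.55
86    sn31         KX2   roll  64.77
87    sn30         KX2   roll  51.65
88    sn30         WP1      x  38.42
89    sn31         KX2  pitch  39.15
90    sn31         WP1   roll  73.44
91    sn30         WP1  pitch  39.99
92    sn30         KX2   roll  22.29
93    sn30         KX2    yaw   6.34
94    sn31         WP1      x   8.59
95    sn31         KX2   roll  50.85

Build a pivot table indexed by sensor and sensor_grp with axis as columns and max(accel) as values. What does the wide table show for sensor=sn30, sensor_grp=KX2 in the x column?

96.68

Rows with sensor=sn30, sensor_grp=KX2 and axis=x: accel values are 96.68, 56.29, 49.33, 32.26, 3.72, 20.87.
max(96.68, 56.29, 49.33, 32.26, 3.72, 20.87) = 96.68.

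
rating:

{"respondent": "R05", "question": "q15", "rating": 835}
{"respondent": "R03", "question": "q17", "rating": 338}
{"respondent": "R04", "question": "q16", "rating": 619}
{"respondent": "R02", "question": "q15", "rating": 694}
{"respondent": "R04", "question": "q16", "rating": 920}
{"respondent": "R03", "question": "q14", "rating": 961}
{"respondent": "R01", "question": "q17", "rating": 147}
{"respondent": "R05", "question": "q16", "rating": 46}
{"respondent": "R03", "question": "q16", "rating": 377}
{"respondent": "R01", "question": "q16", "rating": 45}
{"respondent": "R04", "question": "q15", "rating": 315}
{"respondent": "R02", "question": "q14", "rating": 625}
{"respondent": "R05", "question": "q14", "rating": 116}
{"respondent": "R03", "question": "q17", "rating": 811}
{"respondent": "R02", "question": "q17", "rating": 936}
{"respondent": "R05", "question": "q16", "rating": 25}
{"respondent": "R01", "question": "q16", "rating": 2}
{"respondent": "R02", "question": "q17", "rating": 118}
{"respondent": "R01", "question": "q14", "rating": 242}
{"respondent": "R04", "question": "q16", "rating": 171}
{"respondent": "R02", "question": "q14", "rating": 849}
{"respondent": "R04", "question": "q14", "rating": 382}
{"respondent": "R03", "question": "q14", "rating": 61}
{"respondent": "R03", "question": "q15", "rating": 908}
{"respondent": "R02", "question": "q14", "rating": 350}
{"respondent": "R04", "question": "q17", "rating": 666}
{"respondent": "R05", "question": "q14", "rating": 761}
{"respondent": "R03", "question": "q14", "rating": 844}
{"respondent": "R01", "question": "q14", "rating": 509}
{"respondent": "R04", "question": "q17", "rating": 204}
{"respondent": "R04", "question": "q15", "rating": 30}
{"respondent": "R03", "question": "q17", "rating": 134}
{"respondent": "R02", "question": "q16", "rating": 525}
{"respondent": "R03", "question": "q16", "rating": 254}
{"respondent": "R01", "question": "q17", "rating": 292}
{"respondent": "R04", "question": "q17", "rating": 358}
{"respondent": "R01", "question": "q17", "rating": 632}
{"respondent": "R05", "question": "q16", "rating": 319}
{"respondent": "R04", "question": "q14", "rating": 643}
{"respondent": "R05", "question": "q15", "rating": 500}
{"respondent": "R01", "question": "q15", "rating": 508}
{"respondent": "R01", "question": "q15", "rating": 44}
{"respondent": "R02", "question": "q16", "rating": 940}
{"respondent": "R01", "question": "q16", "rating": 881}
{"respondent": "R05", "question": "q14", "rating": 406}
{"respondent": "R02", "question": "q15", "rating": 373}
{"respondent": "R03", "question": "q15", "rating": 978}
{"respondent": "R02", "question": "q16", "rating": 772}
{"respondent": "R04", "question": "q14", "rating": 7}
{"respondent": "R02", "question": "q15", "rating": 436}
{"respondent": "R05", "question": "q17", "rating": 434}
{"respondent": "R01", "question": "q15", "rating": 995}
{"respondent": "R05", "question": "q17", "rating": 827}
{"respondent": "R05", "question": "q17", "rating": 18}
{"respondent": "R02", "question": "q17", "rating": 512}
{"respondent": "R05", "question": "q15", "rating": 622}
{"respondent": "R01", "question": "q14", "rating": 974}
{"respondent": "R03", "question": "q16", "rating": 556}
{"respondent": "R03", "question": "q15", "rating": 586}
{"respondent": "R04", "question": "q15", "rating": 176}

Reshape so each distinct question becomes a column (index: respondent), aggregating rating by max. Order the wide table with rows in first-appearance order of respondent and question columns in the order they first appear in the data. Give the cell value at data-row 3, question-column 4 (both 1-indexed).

With rows in first-appearance order of respondent, row 3 is respondent=R04. question columns in first-appearance order: q15, q17, q16, q14; column 4 is q14.
Long rows with respondent=R04, question=q14: max(382, 643, 7) = 643.

643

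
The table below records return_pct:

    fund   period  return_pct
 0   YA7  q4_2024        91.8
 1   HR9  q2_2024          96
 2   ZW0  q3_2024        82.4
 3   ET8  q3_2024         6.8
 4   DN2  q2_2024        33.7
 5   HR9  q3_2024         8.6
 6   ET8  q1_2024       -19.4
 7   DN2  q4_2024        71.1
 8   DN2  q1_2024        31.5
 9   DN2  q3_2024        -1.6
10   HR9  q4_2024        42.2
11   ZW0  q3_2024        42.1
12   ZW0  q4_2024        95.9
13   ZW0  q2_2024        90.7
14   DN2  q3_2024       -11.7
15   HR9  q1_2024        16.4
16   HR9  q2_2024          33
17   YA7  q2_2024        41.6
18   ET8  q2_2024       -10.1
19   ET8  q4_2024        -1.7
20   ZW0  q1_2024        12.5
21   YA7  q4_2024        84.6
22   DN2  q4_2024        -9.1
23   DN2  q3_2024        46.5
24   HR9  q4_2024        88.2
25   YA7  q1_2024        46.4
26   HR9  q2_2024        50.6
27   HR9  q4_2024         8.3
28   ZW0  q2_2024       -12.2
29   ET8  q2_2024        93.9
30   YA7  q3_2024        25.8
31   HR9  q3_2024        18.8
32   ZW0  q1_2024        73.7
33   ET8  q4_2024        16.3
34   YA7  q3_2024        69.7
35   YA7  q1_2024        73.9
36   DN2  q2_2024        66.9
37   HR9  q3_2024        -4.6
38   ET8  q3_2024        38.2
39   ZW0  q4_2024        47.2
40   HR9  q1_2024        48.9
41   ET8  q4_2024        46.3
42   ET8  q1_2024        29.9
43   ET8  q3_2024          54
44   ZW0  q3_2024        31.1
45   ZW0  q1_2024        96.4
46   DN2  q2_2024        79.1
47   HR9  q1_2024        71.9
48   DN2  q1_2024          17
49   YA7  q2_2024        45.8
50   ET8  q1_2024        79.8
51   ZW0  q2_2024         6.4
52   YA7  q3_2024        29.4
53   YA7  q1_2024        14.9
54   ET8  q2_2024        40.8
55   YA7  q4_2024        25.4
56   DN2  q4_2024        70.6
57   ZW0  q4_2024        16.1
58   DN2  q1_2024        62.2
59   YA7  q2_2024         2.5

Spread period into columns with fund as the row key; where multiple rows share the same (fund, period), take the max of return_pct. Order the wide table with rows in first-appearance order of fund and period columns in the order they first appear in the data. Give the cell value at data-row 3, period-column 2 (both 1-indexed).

With rows in first-appearance order of fund, row 3 is fund=ZW0. period columns in first-appearance order: q4_2024, q2_2024, q3_2024, q1_2024; column 2 is q2_2024.
Long rows with fund=ZW0, period=q2_2024: max(90.7, -12.2, 6.4) = 90.7.

90.7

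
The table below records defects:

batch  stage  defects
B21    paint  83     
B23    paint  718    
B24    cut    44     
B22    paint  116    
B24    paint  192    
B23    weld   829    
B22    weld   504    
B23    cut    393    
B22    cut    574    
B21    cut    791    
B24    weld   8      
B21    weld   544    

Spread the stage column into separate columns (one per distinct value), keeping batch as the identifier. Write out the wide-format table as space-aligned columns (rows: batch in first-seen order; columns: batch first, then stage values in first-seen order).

batch  paint  cut  weld
B21    83     791  544 
B23    718    393  829 
B24    192    44   8   
B22    116    574  504 

Columns: batch plus the 3 distinct stage values (paint, cut, weld).
For example, row B21 column paint takes defects=83 from the long row (B21, paint).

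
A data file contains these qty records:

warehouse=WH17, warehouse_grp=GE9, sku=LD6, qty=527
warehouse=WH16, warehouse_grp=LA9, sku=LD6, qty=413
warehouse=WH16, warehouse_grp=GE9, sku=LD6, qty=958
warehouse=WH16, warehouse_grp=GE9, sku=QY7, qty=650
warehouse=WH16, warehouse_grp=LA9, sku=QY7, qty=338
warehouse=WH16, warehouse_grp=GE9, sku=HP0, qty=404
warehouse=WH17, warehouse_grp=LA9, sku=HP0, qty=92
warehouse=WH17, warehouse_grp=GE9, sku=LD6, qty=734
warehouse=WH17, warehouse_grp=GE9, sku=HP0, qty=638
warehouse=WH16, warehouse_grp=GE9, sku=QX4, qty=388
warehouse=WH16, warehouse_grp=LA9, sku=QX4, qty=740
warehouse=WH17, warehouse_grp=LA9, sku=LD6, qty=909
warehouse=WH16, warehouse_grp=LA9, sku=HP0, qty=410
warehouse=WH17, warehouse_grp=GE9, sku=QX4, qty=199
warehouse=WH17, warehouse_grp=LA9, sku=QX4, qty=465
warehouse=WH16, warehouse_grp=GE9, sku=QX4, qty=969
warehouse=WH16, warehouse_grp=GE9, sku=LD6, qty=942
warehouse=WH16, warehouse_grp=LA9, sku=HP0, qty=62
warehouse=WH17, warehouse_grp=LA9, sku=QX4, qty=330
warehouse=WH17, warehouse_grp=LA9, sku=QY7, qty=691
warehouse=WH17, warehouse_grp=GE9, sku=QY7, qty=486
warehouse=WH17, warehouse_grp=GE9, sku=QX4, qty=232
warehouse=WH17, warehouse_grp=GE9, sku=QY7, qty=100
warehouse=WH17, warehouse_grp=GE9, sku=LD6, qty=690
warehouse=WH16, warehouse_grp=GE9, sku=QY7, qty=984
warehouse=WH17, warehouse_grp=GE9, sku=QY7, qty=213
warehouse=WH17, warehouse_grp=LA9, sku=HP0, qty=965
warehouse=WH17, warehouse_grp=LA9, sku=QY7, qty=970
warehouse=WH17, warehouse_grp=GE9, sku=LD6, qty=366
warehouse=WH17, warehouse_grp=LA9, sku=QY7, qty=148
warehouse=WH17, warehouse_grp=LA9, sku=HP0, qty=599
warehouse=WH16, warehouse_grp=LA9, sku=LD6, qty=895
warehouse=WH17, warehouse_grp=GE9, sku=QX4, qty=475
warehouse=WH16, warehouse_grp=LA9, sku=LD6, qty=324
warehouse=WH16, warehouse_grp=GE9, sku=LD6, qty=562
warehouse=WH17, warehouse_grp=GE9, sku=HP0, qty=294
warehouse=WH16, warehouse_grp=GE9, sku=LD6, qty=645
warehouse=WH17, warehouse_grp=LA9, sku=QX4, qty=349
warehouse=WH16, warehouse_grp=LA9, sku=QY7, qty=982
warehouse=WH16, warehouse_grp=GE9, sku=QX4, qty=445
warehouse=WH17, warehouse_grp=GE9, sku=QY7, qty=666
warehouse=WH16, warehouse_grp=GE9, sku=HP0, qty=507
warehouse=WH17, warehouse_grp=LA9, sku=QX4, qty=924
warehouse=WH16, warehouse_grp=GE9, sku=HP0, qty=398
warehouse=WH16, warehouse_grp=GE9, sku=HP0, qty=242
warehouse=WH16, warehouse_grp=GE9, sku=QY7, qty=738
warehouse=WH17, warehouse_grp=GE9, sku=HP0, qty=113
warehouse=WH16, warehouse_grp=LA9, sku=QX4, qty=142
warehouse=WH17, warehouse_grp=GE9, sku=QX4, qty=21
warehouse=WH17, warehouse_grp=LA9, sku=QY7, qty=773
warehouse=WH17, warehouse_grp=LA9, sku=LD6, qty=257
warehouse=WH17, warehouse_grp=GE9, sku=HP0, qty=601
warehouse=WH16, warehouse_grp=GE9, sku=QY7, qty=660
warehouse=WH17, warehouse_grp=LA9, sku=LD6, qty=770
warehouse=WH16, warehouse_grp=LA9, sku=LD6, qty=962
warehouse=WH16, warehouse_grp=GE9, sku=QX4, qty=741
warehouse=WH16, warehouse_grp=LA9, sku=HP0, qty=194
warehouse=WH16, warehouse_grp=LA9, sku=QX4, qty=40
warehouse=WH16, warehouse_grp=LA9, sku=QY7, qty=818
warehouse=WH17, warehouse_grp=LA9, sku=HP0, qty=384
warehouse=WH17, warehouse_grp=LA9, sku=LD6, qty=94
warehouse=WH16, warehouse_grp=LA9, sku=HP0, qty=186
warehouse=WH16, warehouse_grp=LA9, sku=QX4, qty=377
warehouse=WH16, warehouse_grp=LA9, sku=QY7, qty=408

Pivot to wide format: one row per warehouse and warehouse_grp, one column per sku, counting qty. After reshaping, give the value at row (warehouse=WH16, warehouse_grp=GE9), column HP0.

4

Rows with warehouse=WH16, warehouse_grp=GE9 and sku=HP0: qty values are 404, 507, 398, 242.
4 rows match — count = 4.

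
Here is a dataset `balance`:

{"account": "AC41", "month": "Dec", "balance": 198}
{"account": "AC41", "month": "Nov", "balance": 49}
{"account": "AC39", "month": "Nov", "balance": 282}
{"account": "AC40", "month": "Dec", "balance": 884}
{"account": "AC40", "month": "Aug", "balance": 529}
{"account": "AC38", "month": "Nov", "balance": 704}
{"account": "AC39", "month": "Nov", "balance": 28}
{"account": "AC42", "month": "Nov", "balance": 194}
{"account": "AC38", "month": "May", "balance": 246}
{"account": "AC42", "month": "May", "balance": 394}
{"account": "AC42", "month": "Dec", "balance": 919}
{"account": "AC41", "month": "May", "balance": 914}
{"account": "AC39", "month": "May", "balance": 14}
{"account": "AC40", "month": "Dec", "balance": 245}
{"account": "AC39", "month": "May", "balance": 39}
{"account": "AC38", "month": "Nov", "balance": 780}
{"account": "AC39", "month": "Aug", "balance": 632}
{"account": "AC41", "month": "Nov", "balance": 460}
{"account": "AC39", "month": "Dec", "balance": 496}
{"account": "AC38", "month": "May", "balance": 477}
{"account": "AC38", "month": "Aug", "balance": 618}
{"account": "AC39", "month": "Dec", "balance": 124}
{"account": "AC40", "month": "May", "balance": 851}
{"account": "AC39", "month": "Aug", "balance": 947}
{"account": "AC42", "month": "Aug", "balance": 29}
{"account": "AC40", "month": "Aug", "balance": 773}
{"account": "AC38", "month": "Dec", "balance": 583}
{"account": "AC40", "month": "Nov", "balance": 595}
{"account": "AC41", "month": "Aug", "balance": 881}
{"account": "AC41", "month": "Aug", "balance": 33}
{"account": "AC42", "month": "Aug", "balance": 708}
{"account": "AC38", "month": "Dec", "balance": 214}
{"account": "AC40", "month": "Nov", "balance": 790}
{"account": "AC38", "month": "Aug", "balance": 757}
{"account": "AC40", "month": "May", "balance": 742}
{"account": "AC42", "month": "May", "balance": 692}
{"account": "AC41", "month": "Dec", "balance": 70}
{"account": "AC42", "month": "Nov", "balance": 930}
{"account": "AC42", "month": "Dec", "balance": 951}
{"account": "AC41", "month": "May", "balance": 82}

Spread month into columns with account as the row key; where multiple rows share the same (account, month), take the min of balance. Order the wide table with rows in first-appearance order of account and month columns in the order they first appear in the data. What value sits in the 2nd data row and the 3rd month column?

With rows in first-appearance order of account, row 2 is account=AC39. month columns in first-appearance order: Dec, Nov, Aug, May; column 3 is Aug.
Long rows with account=AC39, month=Aug: min(632, 947) = 632.

632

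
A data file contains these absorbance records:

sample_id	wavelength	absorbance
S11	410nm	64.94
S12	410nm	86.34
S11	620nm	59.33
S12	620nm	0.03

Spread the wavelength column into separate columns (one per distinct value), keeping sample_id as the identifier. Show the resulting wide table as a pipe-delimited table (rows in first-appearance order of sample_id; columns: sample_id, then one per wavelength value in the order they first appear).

| sample_id | 410nm | 620nm |
| S11 | 64.94 | 59.33 |
| S12 | 86.34 | 0.03 |

Columns: sample_id plus the 2 distinct wavelength values (410nm, 620nm).
For example, row S11 column 410nm takes absorbance=64.94 from the long row (S11, 410nm).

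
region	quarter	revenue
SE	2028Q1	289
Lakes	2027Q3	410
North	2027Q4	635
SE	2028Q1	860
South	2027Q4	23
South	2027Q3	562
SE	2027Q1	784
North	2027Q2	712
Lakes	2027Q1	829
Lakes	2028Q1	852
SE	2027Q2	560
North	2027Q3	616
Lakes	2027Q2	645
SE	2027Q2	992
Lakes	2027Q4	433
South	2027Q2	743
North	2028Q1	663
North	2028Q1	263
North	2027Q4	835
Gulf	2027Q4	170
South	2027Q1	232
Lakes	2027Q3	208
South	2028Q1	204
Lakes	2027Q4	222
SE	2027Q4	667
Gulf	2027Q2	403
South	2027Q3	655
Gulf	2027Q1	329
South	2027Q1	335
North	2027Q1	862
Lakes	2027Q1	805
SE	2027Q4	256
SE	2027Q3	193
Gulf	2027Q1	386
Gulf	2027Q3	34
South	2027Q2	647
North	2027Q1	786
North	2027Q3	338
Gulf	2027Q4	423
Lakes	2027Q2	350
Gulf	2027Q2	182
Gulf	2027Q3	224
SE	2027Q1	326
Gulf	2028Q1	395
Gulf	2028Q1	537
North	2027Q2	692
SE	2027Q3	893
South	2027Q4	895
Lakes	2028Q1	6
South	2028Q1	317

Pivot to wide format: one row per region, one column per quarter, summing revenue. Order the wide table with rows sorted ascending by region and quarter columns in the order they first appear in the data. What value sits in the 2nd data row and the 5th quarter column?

With rows sorted ascending by region, row 2 is region=Lakes. quarter columns in first-appearance order: 2028Q1, 2027Q3, 2027Q4, 2027Q1, 2027Q2; column 5 is 2027Q2.
Long rows with region=Lakes, quarter=2027Q2: 645 + 350 = 995.

995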